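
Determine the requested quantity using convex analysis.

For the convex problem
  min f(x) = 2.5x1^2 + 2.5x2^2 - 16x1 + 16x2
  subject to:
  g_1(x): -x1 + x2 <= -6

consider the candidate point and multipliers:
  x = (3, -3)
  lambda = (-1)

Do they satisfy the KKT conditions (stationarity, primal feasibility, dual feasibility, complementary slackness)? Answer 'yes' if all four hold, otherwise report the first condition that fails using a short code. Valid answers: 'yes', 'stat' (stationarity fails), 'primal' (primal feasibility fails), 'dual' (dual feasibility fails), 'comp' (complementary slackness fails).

Gradient of f: grad f(x) = Q x + c = (-1, 1)
Constraint values g_i(x) = a_i^T x - b_i:
  g_1((3, -3)) = 0
Stationarity residual: grad f(x) + sum_i lambda_i a_i = (0, 0)
  -> stationarity OK
Primal feasibility (all g_i <= 0): OK
Dual feasibility (all lambda_i >= 0): FAILS
Complementary slackness (lambda_i * g_i(x) = 0 for all i): OK

Verdict: the first failing condition is dual_feasibility -> dual.

dual


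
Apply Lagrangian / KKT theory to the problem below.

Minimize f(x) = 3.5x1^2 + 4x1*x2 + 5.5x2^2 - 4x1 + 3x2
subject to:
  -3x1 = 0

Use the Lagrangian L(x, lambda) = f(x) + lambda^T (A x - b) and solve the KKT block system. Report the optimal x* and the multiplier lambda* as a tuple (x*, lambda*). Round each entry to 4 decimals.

Form the Lagrangian:
  L(x, lambda) = (1/2) x^T Q x + c^T x + lambda^T (A x - b)
Stationarity (grad_x L = 0): Q x + c + A^T lambda = 0.
Primal feasibility: A x = b.

This gives the KKT block system:
  [ Q   A^T ] [ x     ]   [-c ]
  [ A    0  ] [ lambda ] = [ b ]

Solving the linear system:
  x*      = (0, -0.2727)
  lambda* = (-1.697)
  f(x*)   = -0.4091

x* = (0, -0.2727), lambda* = (-1.697)


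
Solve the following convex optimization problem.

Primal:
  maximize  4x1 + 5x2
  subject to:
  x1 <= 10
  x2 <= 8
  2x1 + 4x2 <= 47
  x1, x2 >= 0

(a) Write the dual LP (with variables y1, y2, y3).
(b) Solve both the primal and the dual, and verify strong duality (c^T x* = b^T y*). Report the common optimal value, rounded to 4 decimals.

The standard primal-dual pair for 'max c^T x s.t. A x <= b, x >= 0' is:
  Dual:  min b^T y  s.t.  A^T y >= c,  y >= 0.

So the dual LP is:
  minimize  10y1 + 8y2 + 47y3
  subject to:
    y1 + 2y3 >= 4
    y2 + 4y3 >= 5
    y1, y2, y3 >= 0

Solving the primal: x* = (10, 6.75).
  primal value c^T x* = 73.75.
Solving the dual: y* = (1.5, 0, 1.25).
  dual value b^T y* = 73.75.
Strong duality: c^T x* = b^T y*. Confirmed.

73.75


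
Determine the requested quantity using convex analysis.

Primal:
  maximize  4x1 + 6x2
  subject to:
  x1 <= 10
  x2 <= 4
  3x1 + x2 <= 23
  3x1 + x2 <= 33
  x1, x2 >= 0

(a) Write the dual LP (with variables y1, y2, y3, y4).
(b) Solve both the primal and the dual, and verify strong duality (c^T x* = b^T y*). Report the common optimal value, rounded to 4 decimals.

The standard primal-dual pair for 'max c^T x s.t. A x <= b, x >= 0' is:
  Dual:  min b^T y  s.t.  A^T y >= c,  y >= 0.

So the dual LP is:
  minimize  10y1 + 4y2 + 23y3 + 33y4
  subject to:
    y1 + 3y3 + 3y4 >= 4
    y2 + y3 + y4 >= 6
    y1, y2, y3, y4 >= 0

Solving the primal: x* = (6.3333, 4).
  primal value c^T x* = 49.3333.
Solving the dual: y* = (0, 4.6667, 1.3333, 0).
  dual value b^T y* = 49.3333.
Strong duality: c^T x* = b^T y*. Confirmed.

49.3333


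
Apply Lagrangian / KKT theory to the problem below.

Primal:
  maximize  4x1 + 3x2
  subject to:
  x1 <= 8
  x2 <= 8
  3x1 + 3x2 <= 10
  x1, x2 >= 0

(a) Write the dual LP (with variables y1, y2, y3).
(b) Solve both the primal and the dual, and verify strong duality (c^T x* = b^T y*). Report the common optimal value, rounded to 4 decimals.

The standard primal-dual pair for 'max c^T x s.t. A x <= b, x >= 0' is:
  Dual:  min b^T y  s.t.  A^T y >= c,  y >= 0.

So the dual LP is:
  minimize  8y1 + 8y2 + 10y3
  subject to:
    y1 + 3y3 >= 4
    y2 + 3y3 >= 3
    y1, y2, y3 >= 0

Solving the primal: x* = (3.3333, 0).
  primal value c^T x* = 13.3333.
Solving the dual: y* = (0, 0, 1.3333).
  dual value b^T y* = 13.3333.
Strong duality: c^T x* = b^T y*. Confirmed.

13.3333


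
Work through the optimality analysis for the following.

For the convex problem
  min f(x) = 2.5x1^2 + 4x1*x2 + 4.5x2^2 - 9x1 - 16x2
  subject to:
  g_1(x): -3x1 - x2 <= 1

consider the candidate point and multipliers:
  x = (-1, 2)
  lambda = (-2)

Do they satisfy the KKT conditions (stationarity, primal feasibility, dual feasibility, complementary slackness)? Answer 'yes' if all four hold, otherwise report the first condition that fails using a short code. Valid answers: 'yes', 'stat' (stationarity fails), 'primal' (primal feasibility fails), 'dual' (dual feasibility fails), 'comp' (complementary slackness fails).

Gradient of f: grad f(x) = Q x + c = (-6, -2)
Constraint values g_i(x) = a_i^T x - b_i:
  g_1((-1, 2)) = 0
Stationarity residual: grad f(x) + sum_i lambda_i a_i = (0, 0)
  -> stationarity OK
Primal feasibility (all g_i <= 0): OK
Dual feasibility (all lambda_i >= 0): FAILS
Complementary slackness (lambda_i * g_i(x) = 0 for all i): OK

Verdict: the first failing condition is dual_feasibility -> dual.

dual


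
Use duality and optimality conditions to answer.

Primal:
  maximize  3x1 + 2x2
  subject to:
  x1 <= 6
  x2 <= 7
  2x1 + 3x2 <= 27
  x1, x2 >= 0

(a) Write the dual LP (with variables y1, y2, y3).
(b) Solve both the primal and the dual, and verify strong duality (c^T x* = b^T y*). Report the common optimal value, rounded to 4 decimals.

The standard primal-dual pair for 'max c^T x s.t. A x <= b, x >= 0' is:
  Dual:  min b^T y  s.t.  A^T y >= c,  y >= 0.

So the dual LP is:
  minimize  6y1 + 7y2 + 27y3
  subject to:
    y1 + 2y3 >= 3
    y2 + 3y3 >= 2
    y1, y2, y3 >= 0

Solving the primal: x* = (6, 5).
  primal value c^T x* = 28.
Solving the dual: y* = (1.6667, 0, 0.6667).
  dual value b^T y* = 28.
Strong duality: c^T x* = b^T y*. Confirmed.

28


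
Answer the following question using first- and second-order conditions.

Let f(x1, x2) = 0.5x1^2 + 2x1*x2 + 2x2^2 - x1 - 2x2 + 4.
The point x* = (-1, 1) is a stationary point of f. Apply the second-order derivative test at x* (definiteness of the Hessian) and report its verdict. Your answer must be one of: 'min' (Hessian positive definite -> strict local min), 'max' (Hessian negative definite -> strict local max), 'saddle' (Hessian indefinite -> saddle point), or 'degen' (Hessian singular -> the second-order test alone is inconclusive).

Compute the Hessian H = grad^2 f:
  H = [[1, 2], [2, 4]]
Verify stationarity: grad f(x*) = H x* + g = (0, 0).
Eigenvalues of H: 0, 5.
H has a zero eigenvalue (singular; positive semidefinite but not definite), so H is neither positive definite, negative definite, nor indefinite. The second-order test alone is inconclusive -> degen.
(Indeed, f is constant along the null direction of H through x*, so x* is not a strict local extremum.)

degen


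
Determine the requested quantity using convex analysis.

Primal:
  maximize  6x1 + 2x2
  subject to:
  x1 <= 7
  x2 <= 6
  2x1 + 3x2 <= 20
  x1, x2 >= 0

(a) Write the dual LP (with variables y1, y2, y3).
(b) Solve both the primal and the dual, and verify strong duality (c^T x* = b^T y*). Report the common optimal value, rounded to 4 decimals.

The standard primal-dual pair for 'max c^T x s.t. A x <= b, x >= 0' is:
  Dual:  min b^T y  s.t.  A^T y >= c,  y >= 0.

So the dual LP is:
  minimize  7y1 + 6y2 + 20y3
  subject to:
    y1 + 2y3 >= 6
    y2 + 3y3 >= 2
    y1, y2, y3 >= 0

Solving the primal: x* = (7, 2).
  primal value c^T x* = 46.
Solving the dual: y* = (4.6667, 0, 0.6667).
  dual value b^T y* = 46.
Strong duality: c^T x* = b^T y*. Confirmed.

46


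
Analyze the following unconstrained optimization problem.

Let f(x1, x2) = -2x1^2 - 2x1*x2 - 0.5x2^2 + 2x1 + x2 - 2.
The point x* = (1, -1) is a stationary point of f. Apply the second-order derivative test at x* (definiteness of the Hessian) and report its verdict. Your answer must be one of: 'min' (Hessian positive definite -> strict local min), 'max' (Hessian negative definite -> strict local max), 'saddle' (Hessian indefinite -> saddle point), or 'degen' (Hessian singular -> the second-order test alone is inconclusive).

Compute the Hessian H = grad^2 f:
  H = [[-4, -2], [-2, -1]]
Verify stationarity: grad f(x*) = H x* + g = (0, 0).
Eigenvalues of H: -5, 0.
H has a zero eigenvalue (singular; negative semidefinite but not definite), so H is neither positive definite, negative definite, nor indefinite. The second-order test alone is inconclusive -> degen.
(Indeed, f is constant along the null direction of H through x*, so x* is not a strict local extremum.)

degen


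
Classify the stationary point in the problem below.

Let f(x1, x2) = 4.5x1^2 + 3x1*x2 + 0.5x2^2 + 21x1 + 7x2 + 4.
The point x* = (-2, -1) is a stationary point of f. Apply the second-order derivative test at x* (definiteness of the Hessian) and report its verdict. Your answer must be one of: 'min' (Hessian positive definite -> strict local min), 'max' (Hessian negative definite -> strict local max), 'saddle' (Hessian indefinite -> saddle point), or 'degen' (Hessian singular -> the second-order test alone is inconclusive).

Compute the Hessian H = grad^2 f:
  H = [[9, 3], [3, 1]]
Verify stationarity: grad f(x*) = H x* + g = (0, 0).
Eigenvalues of H: 0, 10.
H has a zero eigenvalue (singular; positive semidefinite but not definite), so H is neither positive definite, negative definite, nor indefinite. The second-order test alone is inconclusive -> degen.
(Indeed, f is constant along the null direction of H through x*, so x* is not a strict local extremum.)

degen


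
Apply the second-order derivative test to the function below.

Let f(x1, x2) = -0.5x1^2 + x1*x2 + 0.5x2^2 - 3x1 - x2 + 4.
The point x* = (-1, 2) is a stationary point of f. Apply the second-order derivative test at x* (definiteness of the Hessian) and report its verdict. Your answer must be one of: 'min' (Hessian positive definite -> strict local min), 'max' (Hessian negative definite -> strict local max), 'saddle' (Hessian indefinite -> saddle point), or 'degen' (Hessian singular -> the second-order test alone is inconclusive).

Compute the Hessian H = grad^2 f:
  H = [[-1, 1], [1, 1]]
Verify stationarity: grad f(x*) = H x* + g = (0, 0).
Eigenvalues of H: -1.4142, 1.4142.
Eigenvalues have mixed signs, so H is indefinite -> x* is a saddle point.

saddle


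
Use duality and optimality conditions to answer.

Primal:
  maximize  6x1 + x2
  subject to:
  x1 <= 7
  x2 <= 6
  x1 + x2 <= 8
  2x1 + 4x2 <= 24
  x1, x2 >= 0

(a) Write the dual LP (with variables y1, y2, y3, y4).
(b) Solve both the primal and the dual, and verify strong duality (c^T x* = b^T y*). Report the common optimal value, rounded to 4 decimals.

The standard primal-dual pair for 'max c^T x s.t. A x <= b, x >= 0' is:
  Dual:  min b^T y  s.t.  A^T y >= c,  y >= 0.

So the dual LP is:
  minimize  7y1 + 6y2 + 8y3 + 24y4
  subject to:
    y1 + y3 + 2y4 >= 6
    y2 + y3 + 4y4 >= 1
    y1, y2, y3, y4 >= 0

Solving the primal: x* = (7, 1).
  primal value c^T x* = 43.
Solving the dual: y* = (5, 0, 1, 0).
  dual value b^T y* = 43.
Strong duality: c^T x* = b^T y*. Confirmed.

43


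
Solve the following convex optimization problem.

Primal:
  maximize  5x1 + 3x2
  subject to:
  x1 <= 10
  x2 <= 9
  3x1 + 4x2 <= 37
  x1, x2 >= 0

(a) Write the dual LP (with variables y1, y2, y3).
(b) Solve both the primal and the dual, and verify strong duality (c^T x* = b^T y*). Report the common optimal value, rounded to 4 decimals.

The standard primal-dual pair for 'max c^T x s.t. A x <= b, x >= 0' is:
  Dual:  min b^T y  s.t.  A^T y >= c,  y >= 0.

So the dual LP is:
  minimize  10y1 + 9y2 + 37y3
  subject to:
    y1 + 3y3 >= 5
    y2 + 4y3 >= 3
    y1, y2, y3 >= 0

Solving the primal: x* = (10, 1.75).
  primal value c^T x* = 55.25.
Solving the dual: y* = (2.75, 0, 0.75).
  dual value b^T y* = 55.25.
Strong duality: c^T x* = b^T y*. Confirmed.

55.25


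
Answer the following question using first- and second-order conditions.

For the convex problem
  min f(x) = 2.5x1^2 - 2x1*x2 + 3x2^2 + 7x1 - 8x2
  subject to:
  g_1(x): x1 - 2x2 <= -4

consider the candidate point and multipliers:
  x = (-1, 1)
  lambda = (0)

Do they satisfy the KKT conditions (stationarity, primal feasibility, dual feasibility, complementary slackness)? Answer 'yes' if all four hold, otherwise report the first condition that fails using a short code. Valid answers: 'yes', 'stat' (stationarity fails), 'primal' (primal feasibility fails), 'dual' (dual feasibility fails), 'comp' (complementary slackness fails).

Gradient of f: grad f(x) = Q x + c = (0, 0)
Constraint values g_i(x) = a_i^T x - b_i:
  g_1((-1, 1)) = 1
Stationarity residual: grad f(x) + sum_i lambda_i a_i = (0, 0)
  -> stationarity OK
Primal feasibility (all g_i <= 0): FAILS
Dual feasibility (all lambda_i >= 0): OK
Complementary slackness (lambda_i * g_i(x) = 0 for all i): OK

Verdict: the first failing condition is primal_feasibility -> primal.

primal


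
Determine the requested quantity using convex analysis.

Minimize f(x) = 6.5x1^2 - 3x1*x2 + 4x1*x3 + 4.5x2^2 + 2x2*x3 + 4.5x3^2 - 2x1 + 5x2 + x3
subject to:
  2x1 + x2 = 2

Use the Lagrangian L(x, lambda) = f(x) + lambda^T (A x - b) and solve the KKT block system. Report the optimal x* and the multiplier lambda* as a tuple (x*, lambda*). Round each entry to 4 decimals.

Form the Lagrangian:
  L(x, lambda) = (1/2) x^T Q x + c^T x + lambda^T (A x - b)
Stationarity (grad_x L = 0): Q x + c + A^T lambda = 0.
Primal feasibility: A x = b.

This gives the KKT block system:
  [ Q   A^T ] [ x     ]   [-c ]
  [ A    0  ] [ lambda ] = [ b ]

Solving the linear system:
  x*      = (0.8852, 0.2295, -0.5556)
  lambda* = (-3.2987)
  f(x*)   = 2.7095

x* = (0.8852, 0.2295, -0.5556), lambda* = (-3.2987)


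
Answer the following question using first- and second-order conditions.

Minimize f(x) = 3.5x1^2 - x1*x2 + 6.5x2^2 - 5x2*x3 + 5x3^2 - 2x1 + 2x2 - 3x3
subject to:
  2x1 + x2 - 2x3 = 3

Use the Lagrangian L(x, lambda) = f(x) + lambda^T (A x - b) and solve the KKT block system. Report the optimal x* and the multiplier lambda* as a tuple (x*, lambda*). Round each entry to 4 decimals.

Form the Lagrangian:
  L(x, lambda) = (1/2) x^T Q x + c^T x + lambda^T (A x - b)
Stationarity (grad_x L = 0): Q x + c + A^T lambda = 0.
Primal feasibility: A x = b.

This gives the KKT block system:
  [ Q   A^T ] [ x     ]   [-c ]
  [ A    0  ] [ lambda ] = [ b ]

Solving the linear system:
  x*      = (1.1803, 0.0648, -0.2873)
  lambda* = (-3.0986)
  f(x*)   = 3.9634

x* = (1.1803, 0.0648, -0.2873), lambda* = (-3.0986)


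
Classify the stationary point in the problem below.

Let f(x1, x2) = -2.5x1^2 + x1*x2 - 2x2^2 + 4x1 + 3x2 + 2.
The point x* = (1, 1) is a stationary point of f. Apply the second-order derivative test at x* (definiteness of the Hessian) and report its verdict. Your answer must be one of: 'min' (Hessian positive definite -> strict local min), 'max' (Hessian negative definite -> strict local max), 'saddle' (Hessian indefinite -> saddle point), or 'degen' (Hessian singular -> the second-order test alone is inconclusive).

Compute the Hessian H = grad^2 f:
  H = [[-5, 1], [1, -4]]
Verify stationarity: grad f(x*) = H x* + g = (0, 0).
Eigenvalues of H: -5.618, -3.382.
Both eigenvalues < 0, so H is negative definite -> x* is a strict local max.

max


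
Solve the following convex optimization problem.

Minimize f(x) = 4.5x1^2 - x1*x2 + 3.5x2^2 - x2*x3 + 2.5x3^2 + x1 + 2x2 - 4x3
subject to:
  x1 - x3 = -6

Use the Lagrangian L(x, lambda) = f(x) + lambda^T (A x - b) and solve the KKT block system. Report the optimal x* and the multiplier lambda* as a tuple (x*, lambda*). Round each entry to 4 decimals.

Form the Lagrangian:
  L(x, lambda) = (1/2) x^T Q x + c^T x + lambda^T (A x - b)
Stationarity (grad_x L = 0): Q x + c + A^T lambda = 0.
Primal feasibility: A x = b.

This gives the KKT block system:
  [ Q   A^T ] [ x     ]   [-c ]
  [ A    0  ] [ lambda ] = [ b ]

Solving the linear system:
  x*      = (-1.9255, 0.0213, 4.0745)
  lambda* = (16.3511)
  f(x*)   = 39.9628

x* = (-1.9255, 0.0213, 4.0745), lambda* = (16.3511)


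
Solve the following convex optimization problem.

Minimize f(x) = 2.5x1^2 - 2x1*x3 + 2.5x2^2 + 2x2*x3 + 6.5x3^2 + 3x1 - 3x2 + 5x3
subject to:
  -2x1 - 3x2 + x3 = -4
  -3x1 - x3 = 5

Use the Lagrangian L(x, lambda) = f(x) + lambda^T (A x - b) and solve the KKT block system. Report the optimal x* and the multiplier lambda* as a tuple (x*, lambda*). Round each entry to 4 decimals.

Form the Lagrangian:
  L(x, lambda) = (1/2) x^T Q x + c^T x + lambda^T (A x - b)
Stationarity (grad_x L = 0): Q x + c + A^T lambda = 0.
Primal feasibility: A x = b.

This gives the KKT block system:
  [ Q   A^T ] [ x     ]   [-c ]
  [ A    0  ] [ lambda ] = [ b ]

Solving the linear system:
  x*      = (-1.3071, 1.8451, -1.0788)
  lambda* = (1.3561, -1.3633)
  f(x*)   = -1.3048

x* = (-1.3071, 1.8451, -1.0788), lambda* = (1.3561, -1.3633)


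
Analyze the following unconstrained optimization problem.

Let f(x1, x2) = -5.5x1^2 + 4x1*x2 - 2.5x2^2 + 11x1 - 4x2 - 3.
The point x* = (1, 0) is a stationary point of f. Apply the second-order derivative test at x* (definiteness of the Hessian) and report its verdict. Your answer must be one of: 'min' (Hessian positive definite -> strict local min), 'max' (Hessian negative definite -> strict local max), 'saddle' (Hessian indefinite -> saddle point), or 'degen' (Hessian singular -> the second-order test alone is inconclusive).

Compute the Hessian H = grad^2 f:
  H = [[-11, 4], [4, -5]]
Verify stationarity: grad f(x*) = H x* + g = (0, 0).
Eigenvalues of H: -13, -3.
Both eigenvalues < 0, so H is negative definite -> x* is a strict local max.

max


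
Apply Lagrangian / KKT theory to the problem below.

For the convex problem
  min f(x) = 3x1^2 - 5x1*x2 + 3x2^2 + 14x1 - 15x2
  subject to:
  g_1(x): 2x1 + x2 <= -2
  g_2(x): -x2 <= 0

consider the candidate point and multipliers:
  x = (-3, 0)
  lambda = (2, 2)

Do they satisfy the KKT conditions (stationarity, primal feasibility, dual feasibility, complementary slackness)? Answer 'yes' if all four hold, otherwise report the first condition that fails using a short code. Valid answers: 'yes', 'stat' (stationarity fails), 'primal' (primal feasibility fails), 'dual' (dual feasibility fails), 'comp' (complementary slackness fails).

Gradient of f: grad f(x) = Q x + c = (-4, 0)
Constraint values g_i(x) = a_i^T x - b_i:
  g_1((-3, 0)) = -4
  g_2((-3, 0)) = 0
Stationarity residual: grad f(x) + sum_i lambda_i a_i = (0, 0)
  -> stationarity OK
Primal feasibility (all g_i <= 0): OK
Dual feasibility (all lambda_i >= 0): OK
Complementary slackness (lambda_i * g_i(x) = 0 for all i): FAILS

Verdict: the first failing condition is complementary_slackness -> comp.

comp


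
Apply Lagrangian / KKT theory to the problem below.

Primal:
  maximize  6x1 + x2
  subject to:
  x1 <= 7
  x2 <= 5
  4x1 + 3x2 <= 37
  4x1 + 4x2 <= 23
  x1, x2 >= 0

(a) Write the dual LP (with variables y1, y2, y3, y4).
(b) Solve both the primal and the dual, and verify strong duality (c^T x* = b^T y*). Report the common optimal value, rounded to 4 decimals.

The standard primal-dual pair for 'max c^T x s.t. A x <= b, x >= 0' is:
  Dual:  min b^T y  s.t.  A^T y >= c,  y >= 0.

So the dual LP is:
  minimize  7y1 + 5y2 + 37y3 + 23y4
  subject to:
    y1 + 4y3 + 4y4 >= 6
    y2 + 3y3 + 4y4 >= 1
    y1, y2, y3, y4 >= 0

Solving the primal: x* = (5.75, 0).
  primal value c^T x* = 34.5.
Solving the dual: y* = (0, 0, 0, 1.5).
  dual value b^T y* = 34.5.
Strong duality: c^T x* = b^T y*. Confirmed.

34.5


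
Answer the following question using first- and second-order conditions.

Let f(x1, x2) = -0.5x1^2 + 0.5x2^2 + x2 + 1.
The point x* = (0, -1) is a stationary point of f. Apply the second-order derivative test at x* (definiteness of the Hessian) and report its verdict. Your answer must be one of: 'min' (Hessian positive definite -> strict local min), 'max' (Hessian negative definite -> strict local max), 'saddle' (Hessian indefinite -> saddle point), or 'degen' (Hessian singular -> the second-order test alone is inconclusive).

Compute the Hessian H = grad^2 f:
  H = [[-1, 0], [0, 1]]
Verify stationarity: grad f(x*) = H x* + g = (0, 0).
Eigenvalues of H: -1, 1.
Eigenvalues have mixed signs, so H is indefinite -> x* is a saddle point.

saddle


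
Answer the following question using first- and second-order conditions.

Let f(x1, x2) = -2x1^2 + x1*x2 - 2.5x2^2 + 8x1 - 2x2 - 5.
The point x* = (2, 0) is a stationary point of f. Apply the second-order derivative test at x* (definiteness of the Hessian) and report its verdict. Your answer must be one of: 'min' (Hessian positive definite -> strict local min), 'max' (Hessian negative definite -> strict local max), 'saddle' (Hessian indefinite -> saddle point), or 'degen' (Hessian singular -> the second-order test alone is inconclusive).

Compute the Hessian H = grad^2 f:
  H = [[-4, 1], [1, -5]]
Verify stationarity: grad f(x*) = H x* + g = (0, 0).
Eigenvalues of H: -5.618, -3.382.
Both eigenvalues < 0, so H is negative definite -> x* is a strict local max.

max


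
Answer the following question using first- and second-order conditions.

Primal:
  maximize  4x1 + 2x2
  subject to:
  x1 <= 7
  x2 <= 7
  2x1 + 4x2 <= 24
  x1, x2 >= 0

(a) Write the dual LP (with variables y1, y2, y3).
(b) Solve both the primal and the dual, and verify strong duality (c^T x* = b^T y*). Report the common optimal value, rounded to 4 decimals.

The standard primal-dual pair for 'max c^T x s.t. A x <= b, x >= 0' is:
  Dual:  min b^T y  s.t.  A^T y >= c,  y >= 0.

So the dual LP is:
  minimize  7y1 + 7y2 + 24y3
  subject to:
    y1 + 2y3 >= 4
    y2 + 4y3 >= 2
    y1, y2, y3 >= 0

Solving the primal: x* = (7, 2.5).
  primal value c^T x* = 33.
Solving the dual: y* = (3, 0, 0.5).
  dual value b^T y* = 33.
Strong duality: c^T x* = b^T y*. Confirmed.

33


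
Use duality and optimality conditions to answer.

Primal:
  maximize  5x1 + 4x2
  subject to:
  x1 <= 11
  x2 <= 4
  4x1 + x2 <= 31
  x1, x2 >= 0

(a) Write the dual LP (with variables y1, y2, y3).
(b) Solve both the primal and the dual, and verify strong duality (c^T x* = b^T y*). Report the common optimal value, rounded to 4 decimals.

The standard primal-dual pair for 'max c^T x s.t. A x <= b, x >= 0' is:
  Dual:  min b^T y  s.t.  A^T y >= c,  y >= 0.

So the dual LP is:
  minimize  11y1 + 4y2 + 31y3
  subject to:
    y1 + 4y3 >= 5
    y2 + y3 >= 4
    y1, y2, y3 >= 0

Solving the primal: x* = (6.75, 4).
  primal value c^T x* = 49.75.
Solving the dual: y* = (0, 2.75, 1.25).
  dual value b^T y* = 49.75.
Strong duality: c^T x* = b^T y*. Confirmed.

49.75


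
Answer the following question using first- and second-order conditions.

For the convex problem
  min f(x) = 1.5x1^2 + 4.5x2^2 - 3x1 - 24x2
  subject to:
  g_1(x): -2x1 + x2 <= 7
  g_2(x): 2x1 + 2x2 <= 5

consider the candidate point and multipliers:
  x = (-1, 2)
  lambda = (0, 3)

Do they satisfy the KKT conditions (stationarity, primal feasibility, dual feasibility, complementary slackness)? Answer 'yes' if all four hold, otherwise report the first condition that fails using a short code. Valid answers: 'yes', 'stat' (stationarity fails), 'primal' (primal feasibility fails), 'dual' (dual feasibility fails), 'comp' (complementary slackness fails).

Gradient of f: grad f(x) = Q x + c = (-6, -6)
Constraint values g_i(x) = a_i^T x - b_i:
  g_1((-1, 2)) = -3
  g_2((-1, 2)) = -3
Stationarity residual: grad f(x) + sum_i lambda_i a_i = (0, 0)
  -> stationarity OK
Primal feasibility (all g_i <= 0): OK
Dual feasibility (all lambda_i >= 0): OK
Complementary slackness (lambda_i * g_i(x) = 0 for all i): FAILS

Verdict: the first failing condition is complementary_slackness -> comp.

comp


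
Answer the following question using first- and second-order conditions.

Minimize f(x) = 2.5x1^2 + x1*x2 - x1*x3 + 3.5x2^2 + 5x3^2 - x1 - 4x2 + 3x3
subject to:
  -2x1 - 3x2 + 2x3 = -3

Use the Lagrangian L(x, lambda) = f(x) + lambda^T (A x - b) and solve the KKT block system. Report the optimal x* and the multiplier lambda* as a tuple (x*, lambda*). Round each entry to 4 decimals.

Form the Lagrangian:
  L(x, lambda) = (1/2) x^T Q x + c^T x + lambda^T (A x - b)
Stationarity (grad_x L = 0): Q x + c + A^T lambda = 0.
Primal feasibility: A x = b.

This gives the KKT block system:
  [ Q   A^T ] [ x     ]   [-c ]
  [ A    0  ] [ lambda ] = [ b ]

Solving the linear system:
  x*      = (0.1169, 0.6883, -0.3506)
  lambda* = (0.3117)
  f(x*)   = -1.4935

x* = (0.1169, 0.6883, -0.3506), lambda* = (0.3117)


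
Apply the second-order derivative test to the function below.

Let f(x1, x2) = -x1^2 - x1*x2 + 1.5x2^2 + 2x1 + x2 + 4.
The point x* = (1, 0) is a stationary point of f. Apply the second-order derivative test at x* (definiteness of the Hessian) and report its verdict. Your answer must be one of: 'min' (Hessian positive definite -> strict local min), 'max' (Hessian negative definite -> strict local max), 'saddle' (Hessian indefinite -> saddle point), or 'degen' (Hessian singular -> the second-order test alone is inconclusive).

Compute the Hessian H = grad^2 f:
  H = [[-2, -1], [-1, 3]]
Verify stationarity: grad f(x*) = H x* + g = (0, 0).
Eigenvalues of H: -2.1926, 3.1926.
Eigenvalues have mixed signs, so H is indefinite -> x* is a saddle point.

saddle


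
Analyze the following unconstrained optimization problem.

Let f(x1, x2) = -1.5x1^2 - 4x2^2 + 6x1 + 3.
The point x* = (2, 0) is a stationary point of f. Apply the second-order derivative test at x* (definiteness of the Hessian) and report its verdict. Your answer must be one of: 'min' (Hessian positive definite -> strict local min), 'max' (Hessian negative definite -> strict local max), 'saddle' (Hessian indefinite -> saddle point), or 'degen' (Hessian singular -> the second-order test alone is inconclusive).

Compute the Hessian H = grad^2 f:
  H = [[-3, 0], [0, -8]]
Verify stationarity: grad f(x*) = H x* + g = (0, 0).
Eigenvalues of H: -8, -3.
Both eigenvalues < 0, so H is negative definite -> x* is a strict local max.

max


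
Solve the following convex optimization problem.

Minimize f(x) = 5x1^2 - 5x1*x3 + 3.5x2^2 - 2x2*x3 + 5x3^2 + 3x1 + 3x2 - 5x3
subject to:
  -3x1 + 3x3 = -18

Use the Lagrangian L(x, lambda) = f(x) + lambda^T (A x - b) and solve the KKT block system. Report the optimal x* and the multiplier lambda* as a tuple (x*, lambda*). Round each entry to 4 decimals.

Form the Lagrangian:
  L(x, lambda) = (1/2) x^T Q x + c^T x + lambda^T (A x - b)
Stationarity (grad_x L = 0): Q x + c + A^T lambda = 0.
Primal feasibility: A x = b.

This gives the KKT block system:
  [ Q   A^T ] [ x     ]   [-c ]
  [ A    0  ] [ lambda ] = [ b ]

Solving the linear system:
  x*      = (2.9394, -1.303, -3.0606)
  lambda* = (15.899)
  f(x*)   = 153.197

x* = (2.9394, -1.303, -3.0606), lambda* = (15.899)


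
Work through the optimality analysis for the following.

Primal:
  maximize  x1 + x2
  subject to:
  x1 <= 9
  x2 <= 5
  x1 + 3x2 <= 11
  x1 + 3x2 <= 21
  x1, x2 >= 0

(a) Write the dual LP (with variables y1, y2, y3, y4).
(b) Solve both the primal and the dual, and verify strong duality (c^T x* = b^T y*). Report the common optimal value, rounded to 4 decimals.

The standard primal-dual pair for 'max c^T x s.t. A x <= b, x >= 0' is:
  Dual:  min b^T y  s.t.  A^T y >= c,  y >= 0.

So the dual LP is:
  minimize  9y1 + 5y2 + 11y3 + 21y4
  subject to:
    y1 + y3 + y4 >= 1
    y2 + 3y3 + 3y4 >= 1
    y1, y2, y3, y4 >= 0

Solving the primal: x* = (9, 0.6667).
  primal value c^T x* = 9.6667.
Solving the dual: y* = (0.6667, 0, 0.3333, 0).
  dual value b^T y* = 9.6667.
Strong duality: c^T x* = b^T y*. Confirmed.

9.6667


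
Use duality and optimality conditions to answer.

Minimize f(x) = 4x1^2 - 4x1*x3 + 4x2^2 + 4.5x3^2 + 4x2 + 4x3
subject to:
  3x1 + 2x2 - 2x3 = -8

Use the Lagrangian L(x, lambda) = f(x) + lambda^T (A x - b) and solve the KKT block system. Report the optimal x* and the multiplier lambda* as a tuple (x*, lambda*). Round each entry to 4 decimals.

Form the Lagrangian:
  L(x, lambda) = (1/2) x^T Q x + c^T x + lambda^T (A x - b)
Stationarity (grad_x L = 0): Q x + c + A^T lambda = 0.
Primal feasibility: A x = b.

This gives the KKT block system:
  [ Q   A^T ] [ x     ]   [-c ]
  [ A    0  ] [ lambda ] = [ b ]

Solving the linear system:
  x*      = (-1.7742, -1.5968, -0.2581)
  lambda* = (4.3871)
  f(x*)   = 13.8387

x* = (-1.7742, -1.5968, -0.2581), lambda* = (4.3871)


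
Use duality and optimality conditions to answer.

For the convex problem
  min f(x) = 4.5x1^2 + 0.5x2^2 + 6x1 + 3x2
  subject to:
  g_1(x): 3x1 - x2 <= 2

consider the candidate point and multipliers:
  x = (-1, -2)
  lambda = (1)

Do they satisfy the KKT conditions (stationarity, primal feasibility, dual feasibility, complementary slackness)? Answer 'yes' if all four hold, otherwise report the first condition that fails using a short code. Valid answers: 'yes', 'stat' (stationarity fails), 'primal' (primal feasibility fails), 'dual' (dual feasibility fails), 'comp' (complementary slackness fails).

Gradient of f: grad f(x) = Q x + c = (-3, 1)
Constraint values g_i(x) = a_i^T x - b_i:
  g_1((-1, -2)) = -3
Stationarity residual: grad f(x) + sum_i lambda_i a_i = (0, 0)
  -> stationarity OK
Primal feasibility (all g_i <= 0): OK
Dual feasibility (all lambda_i >= 0): OK
Complementary slackness (lambda_i * g_i(x) = 0 for all i): FAILS

Verdict: the first failing condition is complementary_slackness -> comp.

comp


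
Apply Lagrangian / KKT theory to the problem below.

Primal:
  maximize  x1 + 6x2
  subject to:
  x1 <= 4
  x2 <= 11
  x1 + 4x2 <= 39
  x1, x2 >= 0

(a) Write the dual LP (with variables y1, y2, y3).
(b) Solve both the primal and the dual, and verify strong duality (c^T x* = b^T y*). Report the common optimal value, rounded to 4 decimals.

The standard primal-dual pair for 'max c^T x s.t. A x <= b, x >= 0' is:
  Dual:  min b^T y  s.t.  A^T y >= c,  y >= 0.

So the dual LP is:
  minimize  4y1 + 11y2 + 39y3
  subject to:
    y1 + y3 >= 1
    y2 + 4y3 >= 6
    y1, y2, y3 >= 0

Solving the primal: x* = (0, 9.75).
  primal value c^T x* = 58.5.
Solving the dual: y* = (0, 0, 1.5).
  dual value b^T y* = 58.5.
Strong duality: c^T x* = b^T y*. Confirmed.

58.5


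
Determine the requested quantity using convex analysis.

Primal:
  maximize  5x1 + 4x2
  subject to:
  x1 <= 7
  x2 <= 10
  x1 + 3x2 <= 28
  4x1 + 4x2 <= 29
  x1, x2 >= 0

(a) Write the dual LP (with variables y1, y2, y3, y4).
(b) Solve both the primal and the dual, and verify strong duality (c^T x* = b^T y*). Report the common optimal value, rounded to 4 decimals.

The standard primal-dual pair for 'max c^T x s.t. A x <= b, x >= 0' is:
  Dual:  min b^T y  s.t.  A^T y >= c,  y >= 0.

So the dual LP is:
  minimize  7y1 + 10y2 + 28y3 + 29y4
  subject to:
    y1 + y3 + 4y4 >= 5
    y2 + 3y3 + 4y4 >= 4
    y1, y2, y3, y4 >= 0

Solving the primal: x* = (7, 0.25).
  primal value c^T x* = 36.
Solving the dual: y* = (1, 0, 0, 1).
  dual value b^T y* = 36.
Strong duality: c^T x* = b^T y*. Confirmed.

36


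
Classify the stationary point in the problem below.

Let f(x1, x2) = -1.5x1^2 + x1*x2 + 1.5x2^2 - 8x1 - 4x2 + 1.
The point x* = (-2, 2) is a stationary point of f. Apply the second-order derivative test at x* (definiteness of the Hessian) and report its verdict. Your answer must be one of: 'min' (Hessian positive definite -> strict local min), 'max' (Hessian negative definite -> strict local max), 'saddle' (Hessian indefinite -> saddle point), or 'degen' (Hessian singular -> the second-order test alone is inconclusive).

Compute the Hessian H = grad^2 f:
  H = [[-3, 1], [1, 3]]
Verify stationarity: grad f(x*) = H x* + g = (0, 0).
Eigenvalues of H: -3.1623, 3.1623.
Eigenvalues have mixed signs, so H is indefinite -> x* is a saddle point.

saddle


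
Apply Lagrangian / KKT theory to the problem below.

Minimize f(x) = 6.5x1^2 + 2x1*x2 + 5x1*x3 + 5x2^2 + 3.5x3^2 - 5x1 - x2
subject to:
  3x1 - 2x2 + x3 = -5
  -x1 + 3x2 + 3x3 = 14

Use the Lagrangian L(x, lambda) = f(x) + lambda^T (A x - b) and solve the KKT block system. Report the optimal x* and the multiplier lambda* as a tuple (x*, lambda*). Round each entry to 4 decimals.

Form the Lagrangian:
  L(x, lambda) = (1/2) x^T Q x + c^T x + lambda^T (A x - b)
Stationarity (grad_x L = 0): Q x + c + A^T lambda = 0.
Primal feasibility: A x = b.

This gives the KKT block system:
  [ Q   A^T ] [ x     ]   [-c ]
  [ A    0  ] [ lambda ] = [ b ]

Solving the linear system:
  x*      = (-1.3523, 1.7197, 2.4962)
  lambda* = (0.9266, -3.8796)
  f(x*)   = 31.9946

x* = (-1.3523, 1.7197, 2.4962), lambda* = (0.9266, -3.8796)


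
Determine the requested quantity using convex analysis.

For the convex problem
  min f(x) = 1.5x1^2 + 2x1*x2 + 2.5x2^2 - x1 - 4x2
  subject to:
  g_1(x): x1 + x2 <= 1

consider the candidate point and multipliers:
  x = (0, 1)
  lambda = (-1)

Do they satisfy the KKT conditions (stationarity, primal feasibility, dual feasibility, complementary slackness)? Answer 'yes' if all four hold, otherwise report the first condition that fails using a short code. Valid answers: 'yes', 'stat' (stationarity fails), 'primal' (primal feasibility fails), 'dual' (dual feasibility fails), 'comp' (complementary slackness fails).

Gradient of f: grad f(x) = Q x + c = (1, 1)
Constraint values g_i(x) = a_i^T x - b_i:
  g_1((0, 1)) = 0
Stationarity residual: grad f(x) + sum_i lambda_i a_i = (0, 0)
  -> stationarity OK
Primal feasibility (all g_i <= 0): OK
Dual feasibility (all lambda_i >= 0): FAILS
Complementary slackness (lambda_i * g_i(x) = 0 for all i): OK

Verdict: the first failing condition is dual_feasibility -> dual.

dual


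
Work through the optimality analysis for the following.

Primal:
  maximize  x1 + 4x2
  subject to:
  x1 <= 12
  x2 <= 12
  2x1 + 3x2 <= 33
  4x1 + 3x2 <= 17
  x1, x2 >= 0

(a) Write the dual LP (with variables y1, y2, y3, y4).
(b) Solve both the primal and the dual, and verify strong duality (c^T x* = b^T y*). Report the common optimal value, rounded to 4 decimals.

The standard primal-dual pair for 'max c^T x s.t. A x <= b, x >= 0' is:
  Dual:  min b^T y  s.t.  A^T y >= c,  y >= 0.

So the dual LP is:
  minimize  12y1 + 12y2 + 33y3 + 17y4
  subject to:
    y1 + 2y3 + 4y4 >= 1
    y2 + 3y3 + 3y4 >= 4
    y1, y2, y3, y4 >= 0

Solving the primal: x* = (0, 5.6667).
  primal value c^T x* = 22.6667.
Solving the dual: y* = (0, 0, 0, 1.3333).
  dual value b^T y* = 22.6667.
Strong duality: c^T x* = b^T y*. Confirmed.

22.6667


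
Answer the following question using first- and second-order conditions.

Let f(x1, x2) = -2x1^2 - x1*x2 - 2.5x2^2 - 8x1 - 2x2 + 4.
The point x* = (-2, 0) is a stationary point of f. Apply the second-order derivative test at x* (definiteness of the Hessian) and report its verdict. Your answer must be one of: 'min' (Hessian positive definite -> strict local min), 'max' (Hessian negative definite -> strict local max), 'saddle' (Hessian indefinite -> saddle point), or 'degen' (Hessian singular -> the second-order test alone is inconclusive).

Compute the Hessian H = grad^2 f:
  H = [[-4, -1], [-1, -5]]
Verify stationarity: grad f(x*) = H x* + g = (0, 0).
Eigenvalues of H: -5.618, -3.382.
Both eigenvalues < 0, so H is negative definite -> x* is a strict local max.

max


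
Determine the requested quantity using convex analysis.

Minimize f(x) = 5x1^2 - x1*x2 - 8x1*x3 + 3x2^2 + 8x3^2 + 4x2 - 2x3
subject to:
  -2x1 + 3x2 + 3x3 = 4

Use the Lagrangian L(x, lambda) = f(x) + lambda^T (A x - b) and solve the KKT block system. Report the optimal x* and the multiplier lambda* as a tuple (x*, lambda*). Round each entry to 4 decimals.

Form the Lagrangian:
  L(x, lambda) = (1/2) x^T Q x + c^T x + lambda^T (A x - b)
Stationarity (grad_x L = 0): Q x + c + A^T lambda = 0.
Primal feasibility: A x = b.

This gives the KKT block system:
  [ Q   A^T ] [ x     ]   [-c ]
  [ A    0  ] [ lambda ] = [ b ]

Solving the linear system:
  x*      = (0.0571, 0.7065, 0.6649)
  lambda* = (-2.7273)
  f(x*)   = 6.2026

x* = (0.0571, 0.7065, 0.6649), lambda* = (-2.7273)


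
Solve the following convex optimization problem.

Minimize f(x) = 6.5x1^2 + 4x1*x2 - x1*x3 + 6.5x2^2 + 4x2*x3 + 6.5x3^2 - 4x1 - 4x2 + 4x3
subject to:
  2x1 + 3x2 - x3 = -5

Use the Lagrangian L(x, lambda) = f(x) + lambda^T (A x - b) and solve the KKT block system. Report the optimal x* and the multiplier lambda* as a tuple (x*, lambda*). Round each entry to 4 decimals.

Form the Lagrangian:
  L(x, lambda) = (1/2) x^T Q x + c^T x + lambda^T (A x - b)
Stationarity (grad_x L = 0): Q x + c + A^T lambda = 0.
Primal feasibility: A x = b.

This gives the KKT block system:
  [ Q   A^T ] [ x     ]   [-c ]
  [ A    0  ] [ lambda ] = [ b ]

Solving the linear system:
  x*      = (-0.2548, -1.3041, 0.5781)
  lambda* = (6.5534)
  f(x*)   = 20.6575

x* = (-0.2548, -1.3041, 0.5781), lambda* = (6.5534)


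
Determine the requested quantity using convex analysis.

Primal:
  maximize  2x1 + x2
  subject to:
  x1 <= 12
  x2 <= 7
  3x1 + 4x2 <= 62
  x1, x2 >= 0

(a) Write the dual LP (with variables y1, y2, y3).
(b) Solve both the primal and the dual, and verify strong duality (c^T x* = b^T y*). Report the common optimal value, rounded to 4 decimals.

The standard primal-dual pair for 'max c^T x s.t. A x <= b, x >= 0' is:
  Dual:  min b^T y  s.t.  A^T y >= c,  y >= 0.

So the dual LP is:
  minimize  12y1 + 7y2 + 62y3
  subject to:
    y1 + 3y3 >= 2
    y2 + 4y3 >= 1
    y1, y2, y3 >= 0

Solving the primal: x* = (12, 6.5).
  primal value c^T x* = 30.5.
Solving the dual: y* = (1.25, 0, 0.25).
  dual value b^T y* = 30.5.
Strong duality: c^T x* = b^T y*. Confirmed.

30.5


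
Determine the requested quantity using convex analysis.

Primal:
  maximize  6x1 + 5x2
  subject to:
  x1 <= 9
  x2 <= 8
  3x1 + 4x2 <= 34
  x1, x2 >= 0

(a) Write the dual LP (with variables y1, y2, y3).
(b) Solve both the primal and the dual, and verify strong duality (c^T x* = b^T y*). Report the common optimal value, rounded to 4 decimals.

The standard primal-dual pair for 'max c^T x s.t. A x <= b, x >= 0' is:
  Dual:  min b^T y  s.t.  A^T y >= c,  y >= 0.

So the dual LP is:
  minimize  9y1 + 8y2 + 34y3
  subject to:
    y1 + 3y3 >= 6
    y2 + 4y3 >= 5
    y1, y2, y3 >= 0

Solving the primal: x* = (9, 1.75).
  primal value c^T x* = 62.75.
Solving the dual: y* = (2.25, 0, 1.25).
  dual value b^T y* = 62.75.
Strong duality: c^T x* = b^T y*. Confirmed.

62.75


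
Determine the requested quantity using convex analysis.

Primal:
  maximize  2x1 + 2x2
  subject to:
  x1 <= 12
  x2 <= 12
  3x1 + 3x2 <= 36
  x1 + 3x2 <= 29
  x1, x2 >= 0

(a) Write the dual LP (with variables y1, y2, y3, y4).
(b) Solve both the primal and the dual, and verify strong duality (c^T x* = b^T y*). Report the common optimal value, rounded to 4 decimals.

The standard primal-dual pair for 'max c^T x s.t. A x <= b, x >= 0' is:
  Dual:  min b^T y  s.t.  A^T y >= c,  y >= 0.

So the dual LP is:
  minimize  12y1 + 12y2 + 36y3 + 29y4
  subject to:
    y1 + 3y3 + y4 >= 2
    y2 + 3y3 + 3y4 >= 2
    y1, y2, y3, y4 >= 0

Solving the primal: x* = (12, 0).
  primal value c^T x* = 24.
Solving the dual: y* = (0, 0, 0.6667, 0).
  dual value b^T y* = 24.
Strong duality: c^T x* = b^T y*. Confirmed.

24


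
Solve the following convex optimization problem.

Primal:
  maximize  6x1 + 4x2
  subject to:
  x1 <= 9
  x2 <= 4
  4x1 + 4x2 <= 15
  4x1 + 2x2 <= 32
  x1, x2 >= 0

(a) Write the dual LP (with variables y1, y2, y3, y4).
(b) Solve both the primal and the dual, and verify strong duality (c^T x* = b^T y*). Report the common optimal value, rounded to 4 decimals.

The standard primal-dual pair for 'max c^T x s.t. A x <= b, x >= 0' is:
  Dual:  min b^T y  s.t.  A^T y >= c,  y >= 0.

So the dual LP is:
  minimize  9y1 + 4y2 + 15y3 + 32y4
  subject to:
    y1 + 4y3 + 4y4 >= 6
    y2 + 4y3 + 2y4 >= 4
    y1, y2, y3, y4 >= 0

Solving the primal: x* = (3.75, 0).
  primal value c^T x* = 22.5.
Solving the dual: y* = (0, 0, 1.5, 0).
  dual value b^T y* = 22.5.
Strong duality: c^T x* = b^T y*. Confirmed.

22.5


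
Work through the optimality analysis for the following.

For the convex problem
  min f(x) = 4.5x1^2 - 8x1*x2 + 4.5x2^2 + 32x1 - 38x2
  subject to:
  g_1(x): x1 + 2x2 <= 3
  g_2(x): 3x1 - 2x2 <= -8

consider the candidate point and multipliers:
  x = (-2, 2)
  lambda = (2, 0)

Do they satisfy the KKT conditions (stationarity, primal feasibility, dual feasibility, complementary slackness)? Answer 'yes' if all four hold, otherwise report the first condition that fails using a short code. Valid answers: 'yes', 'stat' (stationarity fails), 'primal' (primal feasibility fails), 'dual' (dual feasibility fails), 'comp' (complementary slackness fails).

Gradient of f: grad f(x) = Q x + c = (-2, -4)
Constraint values g_i(x) = a_i^T x - b_i:
  g_1((-2, 2)) = -1
  g_2((-2, 2)) = -2
Stationarity residual: grad f(x) + sum_i lambda_i a_i = (0, 0)
  -> stationarity OK
Primal feasibility (all g_i <= 0): OK
Dual feasibility (all lambda_i >= 0): OK
Complementary slackness (lambda_i * g_i(x) = 0 for all i): FAILS

Verdict: the first failing condition is complementary_slackness -> comp.

comp
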